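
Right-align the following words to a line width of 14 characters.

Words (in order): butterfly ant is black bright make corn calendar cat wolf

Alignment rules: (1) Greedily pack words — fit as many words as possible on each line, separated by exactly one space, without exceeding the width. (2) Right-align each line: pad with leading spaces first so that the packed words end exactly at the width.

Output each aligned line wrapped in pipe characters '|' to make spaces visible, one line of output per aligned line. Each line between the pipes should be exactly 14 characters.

Line 1: ['butterfly', 'ant'] (min_width=13, slack=1)
Line 2: ['is', 'black'] (min_width=8, slack=6)
Line 3: ['bright', 'make'] (min_width=11, slack=3)
Line 4: ['corn', 'calendar'] (min_width=13, slack=1)
Line 5: ['cat', 'wolf'] (min_width=8, slack=6)

Answer: | butterfly ant|
|      is black|
|   bright make|
| corn calendar|
|      cat wolf|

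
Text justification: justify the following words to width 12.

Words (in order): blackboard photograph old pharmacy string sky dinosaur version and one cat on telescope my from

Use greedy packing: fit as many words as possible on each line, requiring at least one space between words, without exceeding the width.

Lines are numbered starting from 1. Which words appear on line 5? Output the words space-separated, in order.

Line 1: ['blackboard'] (min_width=10, slack=2)
Line 2: ['photograph'] (min_width=10, slack=2)
Line 3: ['old', 'pharmacy'] (min_width=12, slack=0)
Line 4: ['string', 'sky'] (min_width=10, slack=2)
Line 5: ['dinosaur'] (min_width=8, slack=4)
Line 6: ['version', 'and'] (min_width=11, slack=1)
Line 7: ['one', 'cat', 'on'] (min_width=10, slack=2)
Line 8: ['telescope', 'my'] (min_width=12, slack=0)
Line 9: ['from'] (min_width=4, slack=8)

Answer: dinosaur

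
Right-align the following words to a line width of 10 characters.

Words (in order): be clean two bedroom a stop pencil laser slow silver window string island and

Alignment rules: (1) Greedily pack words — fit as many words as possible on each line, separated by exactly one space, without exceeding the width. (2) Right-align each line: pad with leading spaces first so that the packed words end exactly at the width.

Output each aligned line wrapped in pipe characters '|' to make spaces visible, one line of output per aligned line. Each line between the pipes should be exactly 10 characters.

Answer: |  be clean|
|       two|
| bedroom a|
|      stop|
|    pencil|
|laser slow|
|    silver|
|    window|
|    string|
|island and|

Derivation:
Line 1: ['be', 'clean'] (min_width=8, slack=2)
Line 2: ['two'] (min_width=3, slack=7)
Line 3: ['bedroom', 'a'] (min_width=9, slack=1)
Line 4: ['stop'] (min_width=4, slack=6)
Line 5: ['pencil'] (min_width=6, slack=4)
Line 6: ['laser', 'slow'] (min_width=10, slack=0)
Line 7: ['silver'] (min_width=6, slack=4)
Line 8: ['window'] (min_width=6, slack=4)
Line 9: ['string'] (min_width=6, slack=4)
Line 10: ['island', 'and'] (min_width=10, slack=0)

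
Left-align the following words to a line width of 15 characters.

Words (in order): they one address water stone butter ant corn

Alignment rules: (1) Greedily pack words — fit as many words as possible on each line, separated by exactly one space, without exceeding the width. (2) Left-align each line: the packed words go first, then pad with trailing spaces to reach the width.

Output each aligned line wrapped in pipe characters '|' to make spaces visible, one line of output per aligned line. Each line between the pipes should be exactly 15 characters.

Line 1: ['they', 'one'] (min_width=8, slack=7)
Line 2: ['address', 'water'] (min_width=13, slack=2)
Line 3: ['stone', 'butter'] (min_width=12, slack=3)
Line 4: ['ant', 'corn'] (min_width=8, slack=7)

Answer: |they one       |
|address water  |
|stone butter   |
|ant corn       |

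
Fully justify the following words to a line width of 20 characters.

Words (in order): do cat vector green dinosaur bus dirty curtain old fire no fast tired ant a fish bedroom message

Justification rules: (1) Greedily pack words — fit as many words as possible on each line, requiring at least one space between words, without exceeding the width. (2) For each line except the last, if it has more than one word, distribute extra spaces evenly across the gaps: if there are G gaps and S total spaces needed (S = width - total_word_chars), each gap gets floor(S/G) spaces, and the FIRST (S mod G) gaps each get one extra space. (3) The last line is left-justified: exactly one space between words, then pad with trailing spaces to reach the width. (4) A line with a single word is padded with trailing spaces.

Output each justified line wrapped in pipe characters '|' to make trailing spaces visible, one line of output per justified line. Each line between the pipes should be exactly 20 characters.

Answer: |do  cat vector green|
|dinosaur  bus  dirty|
|curtain  old fire no|
|fast   tired  ant  a|
|fish bedroom message|

Derivation:
Line 1: ['do', 'cat', 'vector', 'green'] (min_width=19, slack=1)
Line 2: ['dinosaur', 'bus', 'dirty'] (min_width=18, slack=2)
Line 3: ['curtain', 'old', 'fire', 'no'] (min_width=19, slack=1)
Line 4: ['fast', 'tired', 'ant', 'a'] (min_width=16, slack=4)
Line 5: ['fish', 'bedroom', 'message'] (min_width=20, slack=0)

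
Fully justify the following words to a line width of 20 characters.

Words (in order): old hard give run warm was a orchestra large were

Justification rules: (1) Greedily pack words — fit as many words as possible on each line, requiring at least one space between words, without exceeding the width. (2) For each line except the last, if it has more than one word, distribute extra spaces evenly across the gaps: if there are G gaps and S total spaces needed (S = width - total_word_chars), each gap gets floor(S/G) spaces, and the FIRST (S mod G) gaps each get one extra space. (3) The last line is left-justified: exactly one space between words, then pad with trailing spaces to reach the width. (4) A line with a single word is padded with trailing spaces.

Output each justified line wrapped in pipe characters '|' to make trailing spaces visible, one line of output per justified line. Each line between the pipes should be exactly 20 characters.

Answer: |old  hard  give  run|
|warm was a orchestra|
|large were          |

Derivation:
Line 1: ['old', 'hard', 'give', 'run'] (min_width=17, slack=3)
Line 2: ['warm', 'was', 'a', 'orchestra'] (min_width=20, slack=0)
Line 3: ['large', 'were'] (min_width=10, slack=10)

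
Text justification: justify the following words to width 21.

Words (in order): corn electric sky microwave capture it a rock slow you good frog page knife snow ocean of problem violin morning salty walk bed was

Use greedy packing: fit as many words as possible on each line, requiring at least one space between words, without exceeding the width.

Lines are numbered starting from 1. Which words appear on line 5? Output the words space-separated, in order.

Answer: ocean of problem

Derivation:
Line 1: ['corn', 'electric', 'sky'] (min_width=17, slack=4)
Line 2: ['microwave', 'capture', 'it'] (min_width=20, slack=1)
Line 3: ['a', 'rock', 'slow', 'you', 'good'] (min_width=20, slack=1)
Line 4: ['frog', 'page', 'knife', 'snow'] (min_width=20, slack=1)
Line 5: ['ocean', 'of', 'problem'] (min_width=16, slack=5)
Line 6: ['violin', 'morning', 'salty'] (min_width=20, slack=1)
Line 7: ['walk', 'bed', 'was'] (min_width=12, slack=9)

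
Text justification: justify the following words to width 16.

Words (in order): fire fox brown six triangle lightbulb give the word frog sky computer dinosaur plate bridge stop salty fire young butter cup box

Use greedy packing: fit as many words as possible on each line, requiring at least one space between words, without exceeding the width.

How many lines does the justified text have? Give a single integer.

Answer: 9

Derivation:
Line 1: ['fire', 'fox', 'brown'] (min_width=14, slack=2)
Line 2: ['six', 'triangle'] (min_width=12, slack=4)
Line 3: ['lightbulb', 'give'] (min_width=14, slack=2)
Line 4: ['the', 'word', 'frog'] (min_width=13, slack=3)
Line 5: ['sky', 'computer'] (min_width=12, slack=4)
Line 6: ['dinosaur', 'plate'] (min_width=14, slack=2)
Line 7: ['bridge', 'stop'] (min_width=11, slack=5)
Line 8: ['salty', 'fire', 'young'] (min_width=16, slack=0)
Line 9: ['butter', 'cup', 'box'] (min_width=14, slack=2)
Total lines: 9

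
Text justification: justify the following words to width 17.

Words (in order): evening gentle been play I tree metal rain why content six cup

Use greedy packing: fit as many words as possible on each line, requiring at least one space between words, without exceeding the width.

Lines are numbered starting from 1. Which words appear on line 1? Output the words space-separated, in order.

Line 1: ['evening', 'gentle'] (min_width=14, slack=3)
Line 2: ['been', 'play', 'I', 'tree'] (min_width=16, slack=1)
Line 3: ['metal', 'rain', 'why'] (min_width=14, slack=3)
Line 4: ['content', 'six', 'cup'] (min_width=15, slack=2)

Answer: evening gentle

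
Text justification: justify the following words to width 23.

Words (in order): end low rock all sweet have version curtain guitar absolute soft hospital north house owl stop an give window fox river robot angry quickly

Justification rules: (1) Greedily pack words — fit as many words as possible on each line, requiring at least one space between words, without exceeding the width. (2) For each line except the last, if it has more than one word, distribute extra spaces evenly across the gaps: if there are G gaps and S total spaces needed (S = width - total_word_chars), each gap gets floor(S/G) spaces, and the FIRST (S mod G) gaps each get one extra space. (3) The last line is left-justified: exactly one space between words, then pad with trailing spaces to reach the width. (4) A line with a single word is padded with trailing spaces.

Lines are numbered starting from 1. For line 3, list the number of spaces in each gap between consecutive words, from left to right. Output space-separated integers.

Answer: 3 2

Derivation:
Line 1: ['end', 'low', 'rock', 'all', 'sweet'] (min_width=22, slack=1)
Line 2: ['have', 'version', 'curtain'] (min_width=20, slack=3)
Line 3: ['guitar', 'absolute', 'soft'] (min_width=20, slack=3)
Line 4: ['hospital', 'north', 'house'] (min_width=20, slack=3)
Line 5: ['owl', 'stop', 'an', 'give', 'window'] (min_width=23, slack=0)
Line 6: ['fox', 'river', 'robot', 'angry'] (min_width=21, slack=2)
Line 7: ['quickly'] (min_width=7, slack=16)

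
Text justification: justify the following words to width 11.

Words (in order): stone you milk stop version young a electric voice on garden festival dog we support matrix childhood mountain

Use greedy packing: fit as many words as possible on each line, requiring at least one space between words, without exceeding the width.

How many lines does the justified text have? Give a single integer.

Line 1: ['stone', 'you'] (min_width=9, slack=2)
Line 2: ['milk', 'stop'] (min_width=9, slack=2)
Line 3: ['version'] (min_width=7, slack=4)
Line 4: ['young', 'a'] (min_width=7, slack=4)
Line 5: ['electric'] (min_width=8, slack=3)
Line 6: ['voice', 'on'] (min_width=8, slack=3)
Line 7: ['garden'] (min_width=6, slack=5)
Line 8: ['festival'] (min_width=8, slack=3)
Line 9: ['dog', 'we'] (min_width=6, slack=5)
Line 10: ['support'] (min_width=7, slack=4)
Line 11: ['matrix'] (min_width=6, slack=5)
Line 12: ['childhood'] (min_width=9, slack=2)
Line 13: ['mountain'] (min_width=8, slack=3)
Total lines: 13

Answer: 13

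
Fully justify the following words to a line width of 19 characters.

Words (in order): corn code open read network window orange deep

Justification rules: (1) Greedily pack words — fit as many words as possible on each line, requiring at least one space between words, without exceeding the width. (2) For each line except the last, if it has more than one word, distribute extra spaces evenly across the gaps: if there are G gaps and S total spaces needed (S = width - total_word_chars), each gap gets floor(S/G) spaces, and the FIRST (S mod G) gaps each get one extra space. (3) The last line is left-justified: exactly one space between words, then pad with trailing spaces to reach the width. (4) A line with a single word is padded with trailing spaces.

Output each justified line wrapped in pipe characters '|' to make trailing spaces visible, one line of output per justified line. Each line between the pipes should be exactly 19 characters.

Line 1: ['corn', 'code', 'open', 'read'] (min_width=19, slack=0)
Line 2: ['network', 'window'] (min_width=14, slack=5)
Line 3: ['orange', 'deep'] (min_width=11, slack=8)

Answer: |corn code open read|
|network      window|
|orange deep        |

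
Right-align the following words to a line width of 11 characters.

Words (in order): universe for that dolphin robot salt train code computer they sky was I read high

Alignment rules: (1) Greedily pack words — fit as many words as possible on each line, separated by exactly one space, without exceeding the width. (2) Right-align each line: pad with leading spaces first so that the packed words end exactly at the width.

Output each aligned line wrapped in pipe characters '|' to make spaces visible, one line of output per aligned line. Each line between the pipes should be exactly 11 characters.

Line 1: ['universe'] (min_width=8, slack=3)
Line 2: ['for', 'that'] (min_width=8, slack=3)
Line 3: ['dolphin'] (min_width=7, slack=4)
Line 4: ['robot', 'salt'] (min_width=10, slack=1)
Line 5: ['train', 'code'] (min_width=10, slack=1)
Line 6: ['computer'] (min_width=8, slack=3)
Line 7: ['they', 'sky'] (min_width=8, slack=3)
Line 8: ['was', 'I', 'read'] (min_width=10, slack=1)
Line 9: ['high'] (min_width=4, slack=7)

Answer: |   universe|
|   for that|
|    dolphin|
| robot salt|
| train code|
|   computer|
|   they sky|
| was I read|
|       high|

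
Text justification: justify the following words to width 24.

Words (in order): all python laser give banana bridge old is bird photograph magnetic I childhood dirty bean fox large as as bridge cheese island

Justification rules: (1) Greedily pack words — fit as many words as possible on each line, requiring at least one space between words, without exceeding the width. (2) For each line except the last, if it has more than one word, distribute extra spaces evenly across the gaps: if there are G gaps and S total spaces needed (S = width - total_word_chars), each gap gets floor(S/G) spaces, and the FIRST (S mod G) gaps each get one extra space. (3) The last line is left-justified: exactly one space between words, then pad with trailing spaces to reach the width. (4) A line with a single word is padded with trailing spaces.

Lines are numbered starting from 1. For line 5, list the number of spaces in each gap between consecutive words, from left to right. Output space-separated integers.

Line 1: ['all', 'python', 'laser', 'give'] (min_width=21, slack=3)
Line 2: ['banana', 'bridge', 'old', 'is'] (min_width=20, slack=4)
Line 3: ['bird', 'photograph', 'magnetic'] (min_width=24, slack=0)
Line 4: ['I', 'childhood', 'dirty', 'bean'] (min_width=22, slack=2)
Line 5: ['fox', 'large', 'as', 'as', 'bridge'] (min_width=22, slack=2)
Line 6: ['cheese', 'island'] (min_width=13, slack=11)

Answer: 2 2 1 1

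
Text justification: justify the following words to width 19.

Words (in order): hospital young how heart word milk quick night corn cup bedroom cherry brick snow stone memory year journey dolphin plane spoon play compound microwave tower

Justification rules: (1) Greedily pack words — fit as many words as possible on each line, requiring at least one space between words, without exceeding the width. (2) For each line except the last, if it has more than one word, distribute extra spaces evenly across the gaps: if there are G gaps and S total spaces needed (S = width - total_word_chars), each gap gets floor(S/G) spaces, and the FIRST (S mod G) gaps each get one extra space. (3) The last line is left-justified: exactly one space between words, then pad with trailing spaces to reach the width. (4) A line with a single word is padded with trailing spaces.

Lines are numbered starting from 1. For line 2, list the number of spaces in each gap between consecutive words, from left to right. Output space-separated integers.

Answer: 3 3

Derivation:
Line 1: ['hospital', 'young', 'how'] (min_width=18, slack=1)
Line 2: ['heart', 'word', 'milk'] (min_width=15, slack=4)
Line 3: ['quick', 'night', 'corn'] (min_width=16, slack=3)
Line 4: ['cup', 'bedroom', 'cherry'] (min_width=18, slack=1)
Line 5: ['brick', 'snow', 'stone'] (min_width=16, slack=3)
Line 6: ['memory', 'year', 'journey'] (min_width=19, slack=0)
Line 7: ['dolphin', 'plane', 'spoon'] (min_width=19, slack=0)
Line 8: ['play', 'compound'] (min_width=13, slack=6)
Line 9: ['microwave', 'tower'] (min_width=15, slack=4)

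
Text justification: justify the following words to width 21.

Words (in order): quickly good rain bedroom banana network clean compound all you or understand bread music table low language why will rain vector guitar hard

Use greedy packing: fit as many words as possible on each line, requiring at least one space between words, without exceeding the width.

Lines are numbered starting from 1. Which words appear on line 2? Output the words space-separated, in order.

Line 1: ['quickly', 'good', 'rain'] (min_width=17, slack=4)
Line 2: ['bedroom', 'banana'] (min_width=14, slack=7)
Line 3: ['network', 'clean'] (min_width=13, slack=8)
Line 4: ['compound', 'all', 'you', 'or'] (min_width=19, slack=2)
Line 5: ['understand', 'bread'] (min_width=16, slack=5)
Line 6: ['music', 'table', 'low'] (min_width=15, slack=6)
Line 7: ['language', 'why', 'will'] (min_width=17, slack=4)
Line 8: ['rain', 'vector', 'guitar'] (min_width=18, slack=3)
Line 9: ['hard'] (min_width=4, slack=17)

Answer: bedroom banana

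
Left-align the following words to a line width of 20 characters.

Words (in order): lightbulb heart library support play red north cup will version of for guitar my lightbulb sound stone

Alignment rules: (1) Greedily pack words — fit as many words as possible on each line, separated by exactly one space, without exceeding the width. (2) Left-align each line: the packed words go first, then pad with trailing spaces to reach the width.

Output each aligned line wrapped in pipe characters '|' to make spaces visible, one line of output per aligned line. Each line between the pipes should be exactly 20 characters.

Line 1: ['lightbulb', 'heart'] (min_width=15, slack=5)
Line 2: ['library', 'support', 'play'] (min_width=20, slack=0)
Line 3: ['red', 'north', 'cup', 'will'] (min_width=18, slack=2)
Line 4: ['version', 'of', 'for'] (min_width=14, slack=6)
Line 5: ['guitar', 'my', 'lightbulb'] (min_width=19, slack=1)
Line 6: ['sound', 'stone'] (min_width=11, slack=9)

Answer: |lightbulb heart     |
|library support play|
|red north cup will  |
|version of for      |
|guitar my lightbulb |
|sound stone         |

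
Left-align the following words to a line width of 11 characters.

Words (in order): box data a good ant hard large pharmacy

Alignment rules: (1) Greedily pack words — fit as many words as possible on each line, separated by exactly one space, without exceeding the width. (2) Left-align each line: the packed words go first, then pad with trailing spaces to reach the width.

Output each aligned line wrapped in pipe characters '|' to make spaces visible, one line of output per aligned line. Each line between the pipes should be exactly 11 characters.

Line 1: ['box', 'data', 'a'] (min_width=10, slack=1)
Line 2: ['good', 'ant'] (min_width=8, slack=3)
Line 3: ['hard', 'large'] (min_width=10, slack=1)
Line 4: ['pharmacy'] (min_width=8, slack=3)

Answer: |box data a |
|good ant   |
|hard large |
|pharmacy   |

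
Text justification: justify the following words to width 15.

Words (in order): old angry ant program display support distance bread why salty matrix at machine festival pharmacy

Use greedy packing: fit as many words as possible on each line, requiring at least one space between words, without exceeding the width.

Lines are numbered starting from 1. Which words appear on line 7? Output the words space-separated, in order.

Answer: machine

Derivation:
Line 1: ['old', 'angry', 'ant'] (min_width=13, slack=2)
Line 2: ['program', 'display'] (min_width=15, slack=0)
Line 3: ['support'] (min_width=7, slack=8)
Line 4: ['distance', 'bread'] (min_width=14, slack=1)
Line 5: ['why', 'salty'] (min_width=9, slack=6)
Line 6: ['matrix', 'at'] (min_width=9, slack=6)
Line 7: ['machine'] (min_width=7, slack=8)
Line 8: ['festival'] (min_width=8, slack=7)
Line 9: ['pharmacy'] (min_width=8, slack=7)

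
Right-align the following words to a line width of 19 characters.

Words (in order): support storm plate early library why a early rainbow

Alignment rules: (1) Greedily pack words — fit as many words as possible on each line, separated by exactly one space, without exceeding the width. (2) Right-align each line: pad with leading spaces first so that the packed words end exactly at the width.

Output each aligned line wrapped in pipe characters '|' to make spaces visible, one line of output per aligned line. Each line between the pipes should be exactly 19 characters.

Answer: |support storm plate|
|early library why a|
|      early rainbow|

Derivation:
Line 1: ['support', 'storm', 'plate'] (min_width=19, slack=0)
Line 2: ['early', 'library', 'why', 'a'] (min_width=19, slack=0)
Line 3: ['early', 'rainbow'] (min_width=13, slack=6)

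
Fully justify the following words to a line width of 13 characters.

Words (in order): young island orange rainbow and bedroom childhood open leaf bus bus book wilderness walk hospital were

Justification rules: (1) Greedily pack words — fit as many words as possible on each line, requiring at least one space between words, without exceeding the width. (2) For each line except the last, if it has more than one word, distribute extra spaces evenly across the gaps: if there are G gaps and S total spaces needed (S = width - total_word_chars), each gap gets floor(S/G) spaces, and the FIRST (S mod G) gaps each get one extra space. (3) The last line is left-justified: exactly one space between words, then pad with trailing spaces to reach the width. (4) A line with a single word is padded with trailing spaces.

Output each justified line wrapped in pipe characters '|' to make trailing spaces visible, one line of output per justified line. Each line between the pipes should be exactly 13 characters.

Answer: |young  island|
|orange       |
|rainbow   and|
|bedroom      |
|childhood    |
|open leaf bus|
|bus      book|
|wilderness   |
|walk hospital|
|were         |

Derivation:
Line 1: ['young', 'island'] (min_width=12, slack=1)
Line 2: ['orange'] (min_width=6, slack=7)
Line 3: ['rainbow', 'and'] (min_width=11, slack=2)
Line 4: ['bedroom'] (min_width=7, slack=6)
Line 5: ['childhood'] (min_width=9, slack=4)
Line 6: ['open', 'leaf', 'bus'] (min_width=13, slack=0)
Line 7: ['bus', 'book'] (min_width=8, slack=5)
Line 8: ['wilderness'] (min_width=10, slack=3)
Line 9: ['walk', 'hospital'] (min_width=13, slack=0)
Line 10: ['were'] (min_width=4, slack=9)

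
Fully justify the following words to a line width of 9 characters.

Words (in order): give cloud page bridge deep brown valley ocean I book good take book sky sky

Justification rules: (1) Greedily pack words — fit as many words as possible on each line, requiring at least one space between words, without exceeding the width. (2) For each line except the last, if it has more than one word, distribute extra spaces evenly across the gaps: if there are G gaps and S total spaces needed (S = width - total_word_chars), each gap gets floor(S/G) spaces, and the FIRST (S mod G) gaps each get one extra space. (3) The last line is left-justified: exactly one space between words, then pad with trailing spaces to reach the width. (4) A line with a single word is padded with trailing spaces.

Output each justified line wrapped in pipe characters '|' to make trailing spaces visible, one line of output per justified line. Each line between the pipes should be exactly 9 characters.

Line 1: ['give'] (min_width=4, slack=5)
Line 2: ['cloud'] (min_width=5, slack=4)
Line 3: ['page'] (min_width=4, slack=5)
Line 4: ['bridge'] (min_width=6, slack=3)
Line 5: ['deep'] (min_width=4, slack=5)
Line 6: ['brown'] (min_width=5, slack=4)
Line 7: ['valley'] (min_width=6, slack=3)
Line 8: ['ocean', 'I'] (min_width=7, slack=2)
Line 9: ['book', 'good'] (min_width=9, slack=0)
Line 10: ['take', 'book'] (min_width=9, slack=0)
Line 11: ['sky', 'sky'] (min_width=7, slack=2)

Answer: |give     |
|cloud    |
|page     |
|bridge   |
|deep     |
|brown    |
|valley   |
|ocean   I|
|book good|
|take book|
|sky sky  |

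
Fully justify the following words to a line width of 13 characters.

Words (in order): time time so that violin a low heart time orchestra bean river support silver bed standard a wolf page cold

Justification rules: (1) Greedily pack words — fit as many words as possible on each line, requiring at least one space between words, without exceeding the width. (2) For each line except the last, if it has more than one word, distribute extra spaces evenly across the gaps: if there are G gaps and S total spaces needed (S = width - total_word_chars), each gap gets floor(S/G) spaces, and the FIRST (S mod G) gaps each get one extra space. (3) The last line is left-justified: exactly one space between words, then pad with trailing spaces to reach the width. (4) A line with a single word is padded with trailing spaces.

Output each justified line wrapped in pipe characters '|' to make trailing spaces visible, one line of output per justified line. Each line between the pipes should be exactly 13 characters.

Line 1: ['time', 'time', 'so'] (min_width=12, slack=1)
Line 2: ['that', 'violin', 'a'] (min_width=13, slack=0)
Line 3: ['low', 'heart'] (min_width=9, slack=4)
Line 4: ['time'] (min_width=4, slack=9)
Line 5: ['orchestra'] (min_width=9, slack=4)
Line 6: ['bean', 'river'] (min_width=10, slack=3)
Line 7: ['support'] (min_width=7, slack=6)
Line 8: ['silver', 'bed'] (min_width=10, slack=3)
Line 9: ['standard', 'a'] (min_width=10, slack=3)
Line 10: ['wolf', 'page'] (min_width=9, slack=4)
Line 11: ['cold'] (min_width=4, slack=9)

Answer: |time  time so|
|that violin a|
|low     heart|
|time         |
|orchestra    |
|bean    river|
|support      |
|silver    bed|
|standard    a|
|wolf     page|
|cold         |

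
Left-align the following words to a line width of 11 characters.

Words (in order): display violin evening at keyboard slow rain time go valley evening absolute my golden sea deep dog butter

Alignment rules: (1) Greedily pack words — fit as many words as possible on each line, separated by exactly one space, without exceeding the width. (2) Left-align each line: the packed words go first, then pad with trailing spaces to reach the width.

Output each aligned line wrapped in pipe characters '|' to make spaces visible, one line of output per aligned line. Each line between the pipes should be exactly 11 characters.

Answer: |display    |
|violin     |
|evening at |
|keyboard   |
|slow rain  |
|time go    |
|valley     |
|evening    |
|absolute my|
|golden sea |
|deep dog   |
|butter     |

Derivation:
Line 1: ['display'] (min_width=7, slack=4)
Line 2: ['violin'] (min_width=6, slack=5)
Line 3: ['evening', 'at'] (min_width=10, slack=1)
Line 4: ['keyboard'] (min_width=8, slack=3)
Line 5: ['slow', 'rain'] (min_width=9, slack=2)
Line 6: ['time', 'go'] (min_width=7, slack=4)
Line 7: ['valley'] (min_width=6, slack=5)
Line 8: ['evening'] (min_width=7, slack=4)
Line 9: ['absolute', 'my'] (min_width=11, slack=0)
Line 10: ['golden', 'sea'] (min_width=10, slack=1)
Line 11: ['deep', 'dog'] (min_width=8, slack=3)
Line 12: ['butter'] (min_width=6, slack=5)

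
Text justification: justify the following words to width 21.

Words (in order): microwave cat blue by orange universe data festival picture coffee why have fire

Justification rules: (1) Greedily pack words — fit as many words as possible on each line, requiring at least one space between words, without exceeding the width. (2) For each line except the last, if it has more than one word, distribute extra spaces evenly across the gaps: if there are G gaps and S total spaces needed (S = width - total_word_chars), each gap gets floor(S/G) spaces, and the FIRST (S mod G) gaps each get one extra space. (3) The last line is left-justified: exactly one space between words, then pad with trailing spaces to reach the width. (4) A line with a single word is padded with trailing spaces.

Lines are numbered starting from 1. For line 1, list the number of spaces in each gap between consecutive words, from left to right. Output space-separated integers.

Line 1: ['microwave', 'cat', 'blue', 'by'] (min_width=21, slack=0)
Line 2: ['orange', 'universe', 'data'] (min_width=20, slack=1)
Line 3: ['festival', 'picture'] (min_width=16, slack=5)
Line 4: ['coffee', 'why', 'have', 'fire'] (min_width=20, slack=1)

Answer: 1 1 1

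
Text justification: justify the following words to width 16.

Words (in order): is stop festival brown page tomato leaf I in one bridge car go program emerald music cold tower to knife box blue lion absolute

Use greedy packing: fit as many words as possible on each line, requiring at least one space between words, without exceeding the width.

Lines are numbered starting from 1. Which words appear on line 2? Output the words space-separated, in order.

Answer: brown page

Derivation:
Line 1: ['is', 'stop', 'festival'] (min_width=16, slack=0)
Line 2: ['brown', 'page'] (min_width=10, slack=6)
Line 3: ['tomato', 'leaf', 'I', 'in'] (min_width=16, slack=0)
Line 4: ['one', 'bridge', 'car'] (min_width=14, slack=2)
Line 5: ['go', 'program'] (min_width=10, slack=6)
Line 6: ['emerald', 'music'] (min_width=13, slack=3)
Line 7: ['cold', 'tower', 'to'] (min_width=13, slack=3)
Line 8: ['knife', 'box', 'blue'] (min_width=14, slack=2)
Line 9: ['lion', 'absolute'] (min_width=13, slack=3)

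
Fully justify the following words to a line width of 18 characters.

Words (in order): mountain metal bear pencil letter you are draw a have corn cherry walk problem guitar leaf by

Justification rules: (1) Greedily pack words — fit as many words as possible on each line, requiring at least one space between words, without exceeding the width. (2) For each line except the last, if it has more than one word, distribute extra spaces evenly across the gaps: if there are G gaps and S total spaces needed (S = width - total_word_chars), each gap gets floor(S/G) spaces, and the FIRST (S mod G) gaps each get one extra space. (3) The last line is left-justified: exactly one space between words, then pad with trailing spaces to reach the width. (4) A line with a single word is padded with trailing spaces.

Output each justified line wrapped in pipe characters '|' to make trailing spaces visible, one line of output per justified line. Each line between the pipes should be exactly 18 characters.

Answer: |mountain     metal|
|bear pencil letter|
|you   are  draw  a|
|have  corn  cherry|
|walk       problem|
|guitar leaf by    |

Derivation:
Line 1: ['mountain', 'metal'] (min_width=14, slack=4)
Line 2: ['bear', 'pencil', 'letter'] (min_width=18, slack=0)
Line 3: ['you', 'are', 'draw', 'a'] (min_width=14, slack=4)
Line 4: ['have', 'corn', 'cherry'] (min_width=16, slack=2)
Line 5: ['walk', 'problem'] (min_width=12, slack=6)
Line 6: ['guitar', 'leaf', 'by'] (min_width=14, slack=4)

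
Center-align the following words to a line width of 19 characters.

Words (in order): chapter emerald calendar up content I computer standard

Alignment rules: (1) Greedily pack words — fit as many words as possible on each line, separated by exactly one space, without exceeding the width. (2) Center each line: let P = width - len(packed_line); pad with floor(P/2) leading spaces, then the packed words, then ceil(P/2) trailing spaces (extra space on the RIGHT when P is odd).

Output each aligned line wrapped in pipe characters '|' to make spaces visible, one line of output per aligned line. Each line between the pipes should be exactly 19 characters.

Answer: |  chapter emerald  |
|calendar up content|
|I computer standard|

Derivation:
Line 1: ['chapter', 'emerald'] (min_width=15, slack=4)
Line 2: ['calendar', 'up', 'content'] (min_width=19, slack=0)
Line 3: ['I', 'computer', 'standard'] (min_width=19, slack=0)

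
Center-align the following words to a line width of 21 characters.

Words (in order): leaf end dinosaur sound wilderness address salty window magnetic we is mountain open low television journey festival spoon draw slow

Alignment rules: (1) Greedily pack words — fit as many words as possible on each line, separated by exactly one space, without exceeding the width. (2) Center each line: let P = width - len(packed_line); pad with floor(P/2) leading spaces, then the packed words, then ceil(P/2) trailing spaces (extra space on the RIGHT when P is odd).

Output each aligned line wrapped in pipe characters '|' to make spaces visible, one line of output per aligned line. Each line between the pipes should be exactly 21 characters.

Answer: |  leaf end dinosaur  |
|  sound wilderness   |
|address salty window |
|   magnetic we is    |
|  mountain open low  |
| television journey  |
| festival spoon draw |
|        slow         |

Derivation:
Line 1: ['leaf', 'end', 'dinosaur'] (min_width=17, slack=4)
Line 2: ['sound', 'wilderness'] (min_width=16, slack=5)
Line 3: ['address', 'salty', 'window'] (min_width=20, slack=1)
Line 4: ['magnetic', 'we', 'is'] (min_width=14, slack=7)
Line 5: ['mountain', 'open', 'low'] (min_width=17, slack=4)
Line 6: ['television', 'journey'] (min_width=18, slack=3)
Line 7: ['festival', 'spoon', 'draw'] (min_width=19, slack=2)
Line 8: ['slow'] (min_width=4, slack=17)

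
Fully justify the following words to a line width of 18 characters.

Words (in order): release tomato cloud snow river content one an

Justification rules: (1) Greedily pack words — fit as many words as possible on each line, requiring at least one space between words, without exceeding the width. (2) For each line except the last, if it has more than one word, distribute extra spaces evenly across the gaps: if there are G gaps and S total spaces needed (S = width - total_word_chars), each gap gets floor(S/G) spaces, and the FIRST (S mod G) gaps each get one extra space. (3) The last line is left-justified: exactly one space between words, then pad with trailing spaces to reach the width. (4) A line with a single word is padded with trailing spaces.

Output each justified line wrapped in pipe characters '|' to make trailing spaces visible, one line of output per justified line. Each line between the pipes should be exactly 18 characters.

Answer: |release     tomato|
|cloud  snow  river|
|content one an    |

Derivation:
Line 1: ['release', 'tomato'] (min_width=14, slack=4)
Line 2: ['cloud', 'snow', 'river'] (min_width=16, slack=2)
Line 3: ['content', 'one', 'an'] (min_width=14, slack=4)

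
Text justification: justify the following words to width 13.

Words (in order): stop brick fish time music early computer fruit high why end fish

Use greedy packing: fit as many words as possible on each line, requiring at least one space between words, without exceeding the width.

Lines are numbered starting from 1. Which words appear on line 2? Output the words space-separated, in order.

Line 1: ['stop', 'brick'] (min_width=10, slack=3)
Line 2: ['fish', 'time'] (min_width=9, slack=4)
Line 3: ['music', 'early'] (min_width=11, slack=2)
Line 4: ['computer'] (min_width=8, slack=5)
Line 5: ['fruit', 'high'] (min_width=10, slack=3)
Line 6: ['why', 'end', 'fish'] (min_width=12, slack=1)

Answer: fish time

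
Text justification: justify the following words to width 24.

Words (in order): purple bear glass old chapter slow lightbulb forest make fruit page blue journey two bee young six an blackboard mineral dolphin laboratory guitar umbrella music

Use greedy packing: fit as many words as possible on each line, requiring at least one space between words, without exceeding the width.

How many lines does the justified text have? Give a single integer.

Answer: 8

Derivation:
Line 1: ['purple', 'bear', 'glass', 'old'] (min_width=21, slack=3)
Line 2: ['chapter', 'slow', 'lightbulb'] (min_width=22, slack=2)
Line 3: ['forest', 'make', 'fruit', 'page'] (min_width=22, slack=2)
Line 4: ['blue', 'journey', 'two', 'bee'] (min_width=20, slack=4)
Line 5: ['young', 'six', 'an', 'blackboard'] (min_width=23, slack=1)
Line 6: ['mineral', 'dolphin'] (min_width=15, slack=9)
Line 7: ['laboratory', 'guitar'] (min_width=17, slack=7)
Line 8: ['umbrella', 'music'] (min_width=14, slack=10)
Total lines: 8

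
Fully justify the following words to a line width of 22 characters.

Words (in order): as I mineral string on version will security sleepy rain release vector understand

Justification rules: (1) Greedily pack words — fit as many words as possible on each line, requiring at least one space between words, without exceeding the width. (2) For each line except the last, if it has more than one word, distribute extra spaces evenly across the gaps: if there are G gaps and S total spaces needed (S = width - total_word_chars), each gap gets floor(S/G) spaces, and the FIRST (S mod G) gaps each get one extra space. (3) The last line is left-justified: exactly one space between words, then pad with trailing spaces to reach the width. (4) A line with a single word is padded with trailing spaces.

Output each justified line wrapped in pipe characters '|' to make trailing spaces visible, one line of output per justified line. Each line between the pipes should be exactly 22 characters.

Line 1: ['as', 'I', 'mineral', 'string', 'on'] (min_width=22, slack=0)
Line 2: ['version', 'will', 'security'] (min_width=21, slack=1)
Line 3: ['sleepy', 'rain', 'release'] (min_width=19, slack=3)
Line 4: ['vector', 'understand'] (min_width=17, slack=5)

Answer: |as I mineral string on|
|version  will security|
|sleepy   rain  release|
|vector understand     |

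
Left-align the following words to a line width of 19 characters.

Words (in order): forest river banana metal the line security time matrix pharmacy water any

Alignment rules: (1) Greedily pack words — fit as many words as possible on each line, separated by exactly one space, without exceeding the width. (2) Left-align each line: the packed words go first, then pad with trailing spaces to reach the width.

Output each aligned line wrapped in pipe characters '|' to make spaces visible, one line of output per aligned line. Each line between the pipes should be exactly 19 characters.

Line 1: ['forest', 'river', 'banana'] (min_width=19, slack=0)
Line 2: ['metal', 'the', 'line'] (min_width=14, slack=5)
Line 3: ['security', 'time'] (min_width=13, slack=6)
Line 4: ['matrix', 'pharmacy'] (min_width=15, slack=4)
Line 5: ['water', 'any'] (min_width=9, slack=10)

Answer: |forest river banana|
|metal the line     |
|security time      |
|matrix pharmacy    |
|water any          |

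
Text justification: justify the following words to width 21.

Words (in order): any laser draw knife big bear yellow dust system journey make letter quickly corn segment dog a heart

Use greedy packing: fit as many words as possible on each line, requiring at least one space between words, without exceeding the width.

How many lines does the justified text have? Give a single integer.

Answer: 5

Derivation:
Line 1: ['any', 'laser', 'draw', 'knife'] (min_width=20, slack=1)
Line 2: ['big', 'bear', 'yellow', 'dust'] (min_width=20, slack=1)
Line 3: ['system', 'journey', 'make'] (min_width=19, slack=2)
Line 4: ['letter', 'quickly', 'corn'] (min_width=19, slack=2)
Line 5: ['segment', 'dog', 'a', 'heart'] (min_width=19, slack=2)
Total lines: 5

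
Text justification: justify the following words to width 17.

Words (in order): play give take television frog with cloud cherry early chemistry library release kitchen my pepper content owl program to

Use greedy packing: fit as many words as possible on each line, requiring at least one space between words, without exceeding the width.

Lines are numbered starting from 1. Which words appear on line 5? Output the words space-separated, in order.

Answer: library release

Derivation:
Line 1: ['play', 'give', 'take'] (min_width=14, slack=3)
Line 2: ['television', 'frog'] (min_width=15, slack=2)
Line 3: ['with', 'cloud', 'cherry'] (min_width=17, slack=0)
Line 4: ['early', 'chemistry'] (min_width=15, slack=2)
Line 5: ['library', 'release'] (min_width=15, slack=2)
Line 6: ['kitchen', 'my', 'pepper'] (min_width=17, slack=0)
Line 7: ['content', 'owl'] (min_width=11, slack=6)
Line 8: ['program', 'to'] (min_width=10, slack=7)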